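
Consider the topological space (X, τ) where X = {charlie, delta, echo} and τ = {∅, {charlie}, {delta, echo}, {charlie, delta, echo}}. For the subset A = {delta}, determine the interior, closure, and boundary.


int(A) = ∅, cl(A) = {delta, echo}, ∂A = {delta, echo}.

Closed sets in (X, τ) are complements of opens:
  closed(X, τ) = {∅, {charlie}, {delta, echo}, {charlie, delta, echo}}.
int(A) = ⋃ {U ∈ τ : U ⊆ A}. Opens contained in A: ∅.
Taking the union of these: int(A) = ∅.
cl(A) = ⋂ {C closed : A ⊆ C}. Closed sets containing A: {delta, echo}, {charlie, delta, echo}.
Intersecting these: cl(A) = {delta, echo}.
∂A = cl(A) ∖ int(A) = {delta, echo} ∖ ∅ = {delta, echo}.


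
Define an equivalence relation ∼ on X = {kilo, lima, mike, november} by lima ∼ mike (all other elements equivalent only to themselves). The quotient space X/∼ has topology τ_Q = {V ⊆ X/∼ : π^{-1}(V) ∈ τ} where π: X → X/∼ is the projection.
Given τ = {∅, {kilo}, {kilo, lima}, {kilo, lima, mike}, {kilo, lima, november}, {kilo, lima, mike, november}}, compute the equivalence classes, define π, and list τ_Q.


X/∼ = {[kilo], [lima=mike], [november]}; |τ_Q| = 4.

Equivalence classes: [kilo], [lima=mike], [november].
Quotient map π: X → X/∼ sends kilo ↦ [kilo], lima ↦ [lima=mike], mike ↦ [lima=mike], november ↦ [november].
For each subset V ⊆ X/∼, compute π^{-1}(V) ⊆ X and check whether π^{-1}(V) ∈ τ. V is open in τ_Q iff π^{-1}(V) ∈ τ.
  V = {}: π^{-1}(V) = ∅ ∈ τ ✓.
  V = {[kilo]}: π^{-1}(V) = {kilo} ∈ τ ✓.
  V = {[lima=mike]}: π^{-1}(V) = {lima, mike} ∉ τ ✗.
  V = {[kilo], [lima=mike]}: π^{-1}(V) = {kilo, lima, mike} ∈ τ ✓.
  V = {[november]}: π^{-1}(V) = {november} ∉ τ ✗.
  V = {[kilo], [november]}: π^{-1}(V) = {kilo, november} ∉ τ ✗.
  V = {[lima=mike], [november]}: π^{-1}(V) = {lima, mike, november} ∉ τ ✗.
  V = {[kilo], [lima=mike], [november]}: π^{-1}(V) = {kilo, lima, mike, november} ∈ τ ✓.
Open sets in the quotient: τ_Q = {{}, {[kilo]}, {[kilo], [lima=mike]}, {[kilo], [lima=mike], [november]}} (4 elements).


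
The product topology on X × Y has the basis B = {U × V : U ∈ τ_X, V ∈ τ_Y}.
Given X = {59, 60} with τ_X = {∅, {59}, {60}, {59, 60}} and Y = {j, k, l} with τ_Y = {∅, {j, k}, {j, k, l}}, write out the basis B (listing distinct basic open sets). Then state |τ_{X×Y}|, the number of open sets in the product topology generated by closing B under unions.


Basis B = {∅ × ∅, {59} × {j, k}, {60} × {j, k}, {59} × {j, k, l}, {60} × {j, k, l}, {59, 60} × {j, k}, {59, 60} × {j, k, l}}; |τ_{X×Y}| = 9.

Enumerate products U × V with U ∈ τ_X, V ∈ τ_Y (deduplicated):
  ∅ × ∅ = {} (∅)
  {59} × {j, k} = {(59,j), (59,k)}
  {60} × {j, k} = {(60,j), (60,k)}
  {59} × {j, k, l} = {(59,j), (59,k), (59,l)}
  {60} × {j, k, l} = {(60,j), (60,k), (60,l)}
  {59, 60} × {j, k} = {(59,j), (59,k), (60,j), (60,k)}
  {59, 60} × {j, k, l} = {(59,j), (59,k), (59,l), (60,j), (60,k), (60,l)}
These 7 distinct sets form the basis B.
Close under arbitrary unions to get τ_{X×Y}; counting gives |τ_{X×Y}| = 9.


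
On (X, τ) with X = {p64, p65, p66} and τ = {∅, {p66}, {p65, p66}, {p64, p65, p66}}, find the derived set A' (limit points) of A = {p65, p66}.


A' = {p64, p65}

For each x ∈ X, list the open sets U ∈ τ with x ∈ U, then check whether U ∩ (A ∖ {x}) ≠ ∅ for every such U.
  x = p64: opens ∋ x are {p64, p65, p66}; each meets A ∖ {p64}, so x IS a limit point.
  x = p65: opens ∋ x are {p65, p66}, {p64, p65, p66}; each meets A ∖ {p65}, so x IS a limit point.
  x = p66: open {p66} ∋ x has {p66} ∩ (A ∖ {p66}) = ∅, so x is NOT a limit point.
Collecting: A' = {p64, p65}.


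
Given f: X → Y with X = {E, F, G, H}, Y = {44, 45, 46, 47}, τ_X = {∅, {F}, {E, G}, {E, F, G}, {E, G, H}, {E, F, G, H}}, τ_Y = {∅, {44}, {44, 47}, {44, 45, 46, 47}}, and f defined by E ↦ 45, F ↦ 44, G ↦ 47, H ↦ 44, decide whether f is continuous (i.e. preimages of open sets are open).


f is NOT continuous.

Compute f^{-1}(U) for each U ∈ τ_Y:
  U = ∅: f^{-1}(U) = ∅ ∈ τ_X ✓.
  U = {44}: f^{-1}(U) = {F, H} ∉ τ_X ✗.
  U = {44, 47}: f^{-1}(U) = {F, G, H} ∉ τ_X ✗.
  U = {44, 45, 46, 47}: f^{-1}(U) = {E, F, G, H} ∈ τ_X ✓.
Found U = {44} with f^{-1}(U) = {F, H} not in τ_X. Therefore f is NOT continuous.


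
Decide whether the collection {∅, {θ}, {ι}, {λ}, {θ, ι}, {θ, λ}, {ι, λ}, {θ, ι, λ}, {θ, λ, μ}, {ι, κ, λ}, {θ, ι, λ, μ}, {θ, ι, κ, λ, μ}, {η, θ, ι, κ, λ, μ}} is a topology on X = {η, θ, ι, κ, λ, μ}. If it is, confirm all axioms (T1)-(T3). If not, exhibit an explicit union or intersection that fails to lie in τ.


τ is NOT a topology on X.

Axiom (T1): ∅ ∈ τ? Yes; X ∈ τ? Yes.
Axiom (T2/T3): check pairwise unions and intersections of members of τ.
Counterexample for (T2): {θ} ∪ {ι, κ, λ} = {θ, ι, κ, λ} ∉ τ. Therefore τ is NOT a topology.


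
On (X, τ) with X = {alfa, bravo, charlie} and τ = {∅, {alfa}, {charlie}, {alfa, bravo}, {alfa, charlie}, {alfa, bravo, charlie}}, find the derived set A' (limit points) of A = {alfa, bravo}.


A' = {bravo}

For each x ∈ X, list the open sets U ∈ τ with x ∈ U, then check whether U ∩ (A ∖ {x}) ≠ ∅ for every such U.
  x = alfa: open {alfa} ∋ x has {alfa} ∩ (A ∖ {alfa}) = ∅, so x is NOT a limit point.
  x = bravo: opens ∋ x are {alfa, bravo}, {alfa, bravo, charlie}; each meets A ∖ {bravo}, so x IS a limit point.
  x = charlie: open {charlie} ∋ x has {charlie} ∩ (A ∖ {charlie}) = ∅, so x is NOT a limit point.
Collecting: A' = {bravo}.


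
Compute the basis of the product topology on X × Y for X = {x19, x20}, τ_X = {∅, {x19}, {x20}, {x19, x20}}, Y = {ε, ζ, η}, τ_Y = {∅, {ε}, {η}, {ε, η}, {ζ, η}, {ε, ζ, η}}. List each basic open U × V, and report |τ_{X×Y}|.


Basis B = {∅ × ∅, {x19} × {ε}, {x19} × {η}, {x20} × {ε}, {x20} × {η}, {x19} × {ε, η}, {x19, x20} × {ε}, {x19} × {ζ, η}, {x19, x20} × {η}, {x20} × {ε, η}, {x20} × {ζ, η}, {x19} × {ε, ζ, η}, {x20} × {ε, ζ, η}, {x19, x20} × {ε, η}, {x19, x20} × {ζ, η}, {x19, x20} × {ε, ζ, η}}; |τ_{X×Y}| = 36.

Enumerate products U × V with U ∈ τ_X, V ∈ τ_Y (deduplicated):
  ∅ × ∅ = {} (∅)
  {x19} × {ε} = {(x19,ε)}
  {x19} × {η} = {(x19,η)}
  {x20} × {ε} = {(x20,ε)}
  {x20} × {η} = {(x20,η)}
  {x19} × {ε, η} = {(x19,ε), (x19,η)}
  {x19, x20} × {ε} = {(x19,ε), (x20,ε)}
  {x19} × {ζ, η} = {(x19,ζ), (x19,η)}
  {x19, x20} × {η} = {(x19,η), (x20,η)}
  {x20} × {ε, η} = {(x20,ε), (x20,η)}
  {x20} × {ζ, η} = {(x20,ζ), (x20,η)}
  {x19} × {ε, ζ, η} = {(x19,ε), (x19,ζ), (x19,η)}
  {x20} × {ε, ζ, η} = {(x20,ε), (x20,ζ), (x20,η)}
  {x19, x20} × {ε, η} = {(x19,ε), (x19,η), (x20,ε), (x20,η)}
  {x19, x20} × {ζ, η} = {(x19,ζ), (x19,η), (x20,ζ), (x20,η)}
  {x19, x20} × {ε, ζ, η} = {(x19,ε), (x19,ζ), (x19,η), (x20,ε), (x20,ζ), (x20,η)}
These 16 distinct sets form the basis B.
Close under arbitrary unions to get τ_{X×Y}; counting gives |τ_{X×Y}| = 36.


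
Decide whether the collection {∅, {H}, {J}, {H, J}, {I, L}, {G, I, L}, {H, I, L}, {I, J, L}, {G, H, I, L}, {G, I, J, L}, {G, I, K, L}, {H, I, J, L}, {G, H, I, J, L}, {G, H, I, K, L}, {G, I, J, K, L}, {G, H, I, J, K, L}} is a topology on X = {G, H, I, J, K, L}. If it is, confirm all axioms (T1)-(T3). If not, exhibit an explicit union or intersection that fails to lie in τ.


τ IS a topology on X.

Axiom (T1): ∅ ∈ τ? Yes; X ∈ τ? Yes.
Axiom (T2/T3): check pairwise unions and intersections of members of τ.
All pairwise intersections and unions checked — each lies in τ. Therefore τ satisfies (T1), (T2), (T3): it IS a topology on X.


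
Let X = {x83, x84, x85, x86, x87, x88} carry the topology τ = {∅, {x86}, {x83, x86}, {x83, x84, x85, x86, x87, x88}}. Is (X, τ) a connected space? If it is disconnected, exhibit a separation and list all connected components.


(X, τ) is connected.

Find clopen sets (U ∈ τ with X ∖ U ∈ τ):
  U = ∅, X ∖ U = {x83, x84, x85, x86, x87, x88} — both open, so U is clopen.
  U = {x83, x84, x85, x86, x87, x88}, X ∖ U = ∅ — both open, so U is clopen.
Only trivial clopens (∅ and X) exist, so (X, τ) is connected.
Compute connected components by grouping points that agree on all clopens:
  component: {x83, x84, x85, x86, x87, x88}


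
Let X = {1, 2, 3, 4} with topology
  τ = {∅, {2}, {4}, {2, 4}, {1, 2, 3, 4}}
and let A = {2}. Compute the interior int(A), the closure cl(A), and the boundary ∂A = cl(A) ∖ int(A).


int(A) = {2}, cl(A) = {1, 2, 3}, ∂A = {1, 3}.

Closed sets in (X, τ) are complements of opens:
  closed(X, τ) = {∅, {1, 3}, {1, 2, 3}, {1, 3, 4}, {1, 2, 3, 4}}.
int(A) = ⋃ {U ∈ τ : U ⊆ A}. Opens contained in A: ∅, {2}.
Taking the union of these: int(A) = {2}.
cl(A) = ⋂ {C closed : A ⊆ C}. Closed sets containing A: {1, 2, 3}, {1, 2, 3, 4}.
Intersecting these: cl(A) = {1, 2, 3}.
∂A = cl(A) ∖ int(A) = {1, 2, 3} ∖ {2} = {1, 3}.


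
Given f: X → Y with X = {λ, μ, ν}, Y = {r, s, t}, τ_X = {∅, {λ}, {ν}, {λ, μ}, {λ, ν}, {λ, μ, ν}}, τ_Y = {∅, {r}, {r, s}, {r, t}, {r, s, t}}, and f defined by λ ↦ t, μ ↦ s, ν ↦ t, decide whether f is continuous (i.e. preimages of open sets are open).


f is NOT continuous.

Compute f^{-1}(U) for each U ∈ τ_Y:
  U = ∅: f^{-1}(U) = ∅ ∈ τ_X ✓.
  U = {r}: f^{-1}(U) = ∅ ∈ τ_X ✓.
  U = {r, s}: f^{-1}(U) = {μ} ∉ τ_X ✗.
  U = {r, t}: f^{-1}(U) = {λ, ν} ∈ τ_X ✓.
  U = {r, s, t}: f^{-1}(U) = {λ, μ, ν} ∈ τ_X ✓.
Found U = {r, s} with f^{-1}(U) = {μ} not in τ_X. Therefore f is NOT continuous.


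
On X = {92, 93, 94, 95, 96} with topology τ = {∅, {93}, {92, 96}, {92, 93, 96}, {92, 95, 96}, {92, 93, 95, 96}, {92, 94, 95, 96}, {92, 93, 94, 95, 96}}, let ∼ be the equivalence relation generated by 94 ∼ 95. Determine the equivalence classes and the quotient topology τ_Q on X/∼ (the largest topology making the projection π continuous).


X/∼ = {[92], [93], [94=95], [96]}; |τ_Q| = 6.

Equivalence classes: [92], [93], [94=95], [96].
Quotient map π: X → X/∼ sends 92 ↦ [92], 93 ↦ [93], 94 ↦ [94=95], 95 ↦ [94=95], 96 ↦ [96].
For each subset V ⊆ X/∼, compute π^{-1}(V) ⊆ X and check whether π^{-1}(V) ∈ τ. V is open in τ_Q iff π^{-1}(V) ∈ τ.
  V = {}: π^{-1}(V) = ∅ ∈ τ ✓.
  V = {[92]}: π^{-1}(V) = {92} ∉ τ ✗.
  V = {[93]}: π^{-1}(V) = {93} ∈ τ ✓.
  V = {[92], [93]}: π^{-1}(V) = {92, 93} ∉ τ ✗.
  V = {[94=95]}: π^{-1}(V) = {94, 95} ∉ τ ✗.
  V = {[92], [94=95]}: π^{-1}(V) = {92, 94, 95} ∉ τ ✗.
  V = {[93], [94=95]}: π^{-1}(V) = {93, 94, 95} ∉ τ ✗.
  V = {[92], [93], [94=95]}: π^{-1}(V) = {92, 93, 94, 95} ∉ τ ✗.
  V = {[96]}: π^{-1}(V) = {96} ∉ τ ✗.
  V = {[92], [96]}: π^{-1}(V) = {92, 96} ∈ τ ✓.
  V = {[93], [96]}: π^{-1}(V) = {93, 96} ∉ τ ✗.
  V = {[92], [93], [96]}: π^{-1}(V) = {92, 93, 96} ∈ τ ✓.
  V = {[94=95], [96]}: π^{-1}(V) = {94, 95, 96} ∉ τ ✗.
  V = {[92], [94=95], [96]}: π^{-1}(V) = {92, 94, 95, 96} ∈ τ ✓.
  V = {[93], [94=95], [96]}: π^{-1}(V) = {93, 94, 95, 96} ∉ τ ✗.
  V = {[92], [93], [94=95], [96]}: π^{-1}(V) = {92, 93, 94, 95, 96} ∈ τ ✓.
Open sets in the quotient: τ_Q = {{}, {[93]}, {[92], [96]}, {[92], [93], [96]}, {[92], [94=95], [96]}, {[92], [93], [94=95], [96]}} (6 elements).


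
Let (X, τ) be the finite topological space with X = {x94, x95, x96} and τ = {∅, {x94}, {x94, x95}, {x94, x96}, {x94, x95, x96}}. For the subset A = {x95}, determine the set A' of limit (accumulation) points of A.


A' = ∅

For each x ∈ X, list the open sets U ∈ τ with x ∈ U, then check whether U ∩ (A ∖ {x}) ≠ ∅ for every such U.
  x = x94: open {x94} ∋ x has {x94} ∩ (A ∖ {x94}) = ∅, so x is NOT a limit point.
  x = x95: open {x94, x95} ∋ x has {x94, x95} ∩ (A ∖ {x95}) = ∅, so x is NOT a limit point.
  x = x96: open {x94, x96} ∋ x has {x94, x96} ∩ (A ∖ {x96}) = ∅, so x is NOT a limit point.
Collecting: A' = ∅.


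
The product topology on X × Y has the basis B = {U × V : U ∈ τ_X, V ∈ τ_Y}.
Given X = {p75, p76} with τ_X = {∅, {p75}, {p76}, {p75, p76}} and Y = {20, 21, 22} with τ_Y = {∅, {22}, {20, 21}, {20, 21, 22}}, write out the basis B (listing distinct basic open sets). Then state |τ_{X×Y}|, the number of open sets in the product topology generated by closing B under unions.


Basis B = {∅ × ∅, {p75} × {22}, {p76} × {22}, {p75} × {20, 21}, {p75, p76} × {22}, {p76} × {20, 21}, {p75} × {20, 21, 22}, {p76} × {20, 21, 22}, {p75, p76} × {20, 21}, {p75, p76} × {20, 21, 22}}; |τ_{X×Y}| = 16.

Enumerate products U × V with U ∈ τ_X, V ∈ τ_Y (deduplicated):
  ∅ × ∅ = {} (∅)
  {p75} × {22} = {(p75,22)}
  {p76} × {22} = {(p76,22)}
  {p75} × {20, 21} = {(p75,20), (p75,21)}
  {p75, p76} × {22} = {(p75,22), (p76,22)}
  {p76} × {20, 21} = {(p76,20), (p76,21)}
  {p75} × {20, 21, 22} = {(p75,20), (p75,21), (p75,22)}
  {p76} × {20, 21, 22} = {(p76,20), (p76,21), (p76,22)}
  {p75, p76} × {20, 21} = {(p75,20), (p75,21), (p76,20), (p76,21)}
  {p75, p76} × {20, 21, 22} = {(p75,20), (p75,21), (p75,22), (p76,20), (p76,21), (p76,22)}
These 10 distinct sets form the basis B.
Close under arbitrary unions to get τ_{X×Y}; counting gives |τ_{X×Y}| = 16.


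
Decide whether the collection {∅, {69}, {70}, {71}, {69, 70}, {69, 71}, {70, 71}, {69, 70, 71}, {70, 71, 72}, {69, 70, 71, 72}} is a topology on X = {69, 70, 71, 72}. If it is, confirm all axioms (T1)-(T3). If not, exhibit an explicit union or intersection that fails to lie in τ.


τ IS a topology on X.

Axiom (T1): ∅ ∈ τ? Yes; X ∈ τ? Yes.
Axiom (T2/T3): check pairwise unions and intersections of members of τ.
All pairwise intersections and unions checked — each lies in τ. Therefore τ satisfies (T1), (T2), (T3): it IS a topology on X.


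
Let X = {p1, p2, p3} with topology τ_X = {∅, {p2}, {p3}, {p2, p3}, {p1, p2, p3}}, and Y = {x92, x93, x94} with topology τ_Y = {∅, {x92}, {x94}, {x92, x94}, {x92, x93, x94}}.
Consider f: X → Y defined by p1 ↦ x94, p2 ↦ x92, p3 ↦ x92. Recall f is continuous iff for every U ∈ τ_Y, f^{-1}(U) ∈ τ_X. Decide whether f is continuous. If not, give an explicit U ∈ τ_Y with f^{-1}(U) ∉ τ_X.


f is NOT continuous.

Compute f^{-1}(U) for each U ∈ τ_Y:
  U = ∅: f^{-1}(U) = ∅ ∈ τ_X ✓.
  U = {x92}: f^{-1}(U) = {p2, p3} ∈ τ_X ✓.
  U = {x94}: f^{-1}(U) = {p1} ∉ τ_X ✗.
  U = {x92, x94}: f^{-1}(U) = {p1, p2, p3} ∈ τ_X ✓.
  U = {x92, x93, x94}: f^{-1}(U) = {p1, p2, p3} ∈ τ_X ✓.
Found U = {x94} with f^{-1}(U) = {p1} not in τ_X. Therefore f is NOT continuous.


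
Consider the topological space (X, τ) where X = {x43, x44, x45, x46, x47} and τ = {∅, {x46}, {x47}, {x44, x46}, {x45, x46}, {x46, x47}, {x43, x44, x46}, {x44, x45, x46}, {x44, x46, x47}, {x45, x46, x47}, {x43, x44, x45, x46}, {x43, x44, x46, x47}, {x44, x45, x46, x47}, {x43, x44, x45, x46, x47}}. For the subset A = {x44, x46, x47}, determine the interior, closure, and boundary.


int(A) = {x44, x46, x47}, cl(A) = {x43, x44, x45, x46, x47}, ∂A = {x43, x45}.

Closed sets in (X, τ) are complements of opens:
  closed(X, τ) = {∅, {x43}, {x45}, {x47}, {x43, x44}, {x43, x45}, {x43, x47}, {x45, x47}, {x43, x44, x45}, {x43, x44, x47}, {x43, x45, x47}, {x43, x44, x45, x46}, {x43, x44, x45, x47}, {x43, x44, x45, x46, x47}}.
int(A) = ⋃ {U ∈ τ : U ⊆ A}. Opens contained in A: ∅, {x46}, {x47}, {x44, x46}, {x46, x47}, {x44, x46, x47}.
Taking the union of these: int(A) = {x44, x46, x47}.
cl(A) = ⋂ {C closed : A ⊆ C}. Closed sets containing A: {x43, x44, x45, x46, x47}.
Intersecting these: cl(A) = {x43, x44, x45, x46, x47}.
∂A = cl(A) ∖ int(A) = {x43, x44, x45, x46, x47} ∖ {x44, x46, x47} = {x43, x45}.


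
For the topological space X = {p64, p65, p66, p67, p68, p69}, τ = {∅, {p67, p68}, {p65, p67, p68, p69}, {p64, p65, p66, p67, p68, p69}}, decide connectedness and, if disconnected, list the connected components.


(X, τ) is connected.

Find clopen sets (U ∈ τ with X ∖ U ∈ τ):
  U = ∅, X ∖ U = {p64, p65, p66, p67, p68, p69} — both open, so U is clopen.
  U = {p64, p65, p66, p67, p68, p69}, X ∖ U = ∅ — both open, so U is clopen.
Only trivial clopens (∅ and X) exist, so (X, τ) is connected.
Compute connected components by grouping points that agree on all clopens:
  component: {p64, p65, p66, p67, p68, p69}


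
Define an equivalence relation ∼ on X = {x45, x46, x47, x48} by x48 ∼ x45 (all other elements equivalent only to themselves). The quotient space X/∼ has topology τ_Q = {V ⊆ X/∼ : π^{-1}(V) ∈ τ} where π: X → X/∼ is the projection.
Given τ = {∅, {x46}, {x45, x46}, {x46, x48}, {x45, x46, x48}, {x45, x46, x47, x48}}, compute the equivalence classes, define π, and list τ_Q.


X/∼ = {[x45=x48], [x46], [x47]}; |τ_Q| = 4.

Equivalence classes: [x45=x48], [x46], [x47].
Quotient map π: X → X/∼ sends x45 ↦ [x45=x48], x46 ↦ [x46], x47 ↦ [x47], x48 ↦ [x45=x48].
For each subset V ⊆ X/∼, compute π^{-1}(V) ⊆ X and check whether π^{-1}(V) ∈ τ. V is open in τ_Q iff π^{-1}(V) ∈ τ.
  V = {}: π^{-1}(V) = ∅ ∈ τ ✓.
  V = {[x45=x48]}: π^{-1}(V) = {x45, x48} ∉ τ ✗.
  V = {[x46]}: π^{-1}(V) = {x46} ∈ τ ✓.
  V = {[x45=x48], [x46]}: π^{-1}(V) = {x45, x46, x48} ∈ τ ✓.
  V = {[x47]}: π^{-1}(V) = {x47} ∉ τ ✗.
  V = {[x45=x48], [x47]}: π^{-1}(V) = {x45, x47, x48} ∉ τ ✗.
  V = {[x46], [x47]}: π^{-1}(V) = {x46, x47} ∉ τ ✗.
  V = {[x45=x48], [x46], [x47]}: π^{-1}(V) = {x45, x46, x47, x48} ∈ τ ✓.
Open sets in the quotient: τ_Q = {{}, {[x46]}, {[x45=x48], [x46]}, {[x45=x48], [x46], [x47]}} (4 elements).


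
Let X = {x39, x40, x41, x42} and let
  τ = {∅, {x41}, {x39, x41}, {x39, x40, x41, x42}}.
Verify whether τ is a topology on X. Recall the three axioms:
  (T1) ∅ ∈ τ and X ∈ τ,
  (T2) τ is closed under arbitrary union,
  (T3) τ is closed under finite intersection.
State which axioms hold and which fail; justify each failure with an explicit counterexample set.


τ IS a topology on X.

Axiom (T1): ∅ ∈ τ? Yes; X ∈ τ? Yes.
Axiom (T2/T3): check pairwise unions and intersections of members of τ.
All pairwise intersections and unions checked — each lies in τ. Therefore τ satisfies (T1), (T2), (T3): it IS a topology on X.


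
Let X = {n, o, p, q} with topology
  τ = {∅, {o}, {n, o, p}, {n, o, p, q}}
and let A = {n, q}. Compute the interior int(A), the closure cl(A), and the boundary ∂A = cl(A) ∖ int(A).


int(A) = ∅, cl(A) = {n, p, q}, ∂A = {n, p, q}.

Closed sets in (X, τ) are complements of opens:
  closed(X, τ) = {∅, {q}, {n, p, q}, {n, o, p, q}}.
int(A) = ⋃ {U ∈ τ : U ⊆ A}. Opens contained in A: ∅.
Taking the union of these: int(A) = ∅.
cl(A) = ⋂ {C closed : A ⊆ C}. Closed sets containing A: {n, p, q}, {n, o, p, q}.
Intersecting these: cl(A) = {n, p, q}.
∂A = cl(A) ∖ int(A) = {n, p, q} ∖ ∅ = {n, p, q}.


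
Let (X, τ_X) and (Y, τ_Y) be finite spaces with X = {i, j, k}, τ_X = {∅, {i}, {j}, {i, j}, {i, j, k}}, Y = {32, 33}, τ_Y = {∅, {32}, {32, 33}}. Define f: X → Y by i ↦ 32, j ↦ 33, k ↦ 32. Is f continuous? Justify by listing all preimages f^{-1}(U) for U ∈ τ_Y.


f is NOT continuous.

Compute f^{-1}(U) for each U ∈ τ_Y:
  U = ∅: f^{-1}(U) = ∅ ∈ τ_X ✓.
  U = {32}: f^{-1}(U) = {i, k} ∉ τ_X ✗.
  U = {32, 33}: f^{-1}(U) = {i, j, k} ∈ τ_X ✓.
Found U = {32} with f^{-1}(U) = {i, k} not in τ_X. Therefore f is NOT continuous.


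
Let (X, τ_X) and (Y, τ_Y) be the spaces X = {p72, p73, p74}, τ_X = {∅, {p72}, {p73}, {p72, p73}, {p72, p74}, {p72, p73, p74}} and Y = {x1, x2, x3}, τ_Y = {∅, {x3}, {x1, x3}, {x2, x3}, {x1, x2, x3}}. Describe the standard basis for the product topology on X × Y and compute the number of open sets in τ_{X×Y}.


Basis B = {∅ × ∅, {p72} × {x3}, {p73} × {x3}, {p72} × {x1, x3}, {p72} × {x2, x3}, {p72, p73} × {x3}, {p72, p74} × {x3}, {p73} × {x1, x3}, {p73} × {x2, x3}, {p72} × {x1, x2, x3}, {p72, p73, p74} × {x3}, {p73} × {x1, x2, x3}, {p72, p73} × {x1, x3}, {p72, p74} × {x1, x3}, {p72, p73} × {x2, x3}, {p72, p74} × {x2, x3}, {p72, p73} × {x1, x2, x3}, {p72, p74} × {x1, x2, x3}, {p72, p73, p74} × {x1, x3}, {p72, p73, p74} × {x2, x3}, {p72, p73, p74} × {x1, x2, x3}}; |τ_{X×Y}| = 70.

Enumerate products U × V with U ∈ τ_X, V ∈ τ_Y (deduplicated):
  ∅ × ∅ = {} (∅)
  {p72} × {x3} = {(p72,x3)}
  {p73} × {x3} = {(p73,x3)}
  {p72} × {x1, x3} = {(p72,x1), (p72,x3)}
  {p72} × {x2, x3} = {(p72,x2), (p72,x3)}
  {p72, p73} × {x3} = {(p72,x3), (p73,x3)}
  {p72, p74} × {x3} = {(p72,x3), (p74,x3)}
  {p73} × {x1, x3} = {(p73,x1), (p73,x3)}
  {p73} × {x2, x3} = {(p73,x2), (p73,x3)}
  {p72} × {x1, x2, x3} = {(p72,x1), (p72,x2), (p72,x3)}
  {p72, p73, p74} × {x3} = {(p72,x3), (p73,x3), (p74,x3)}
  {p73} × {x1, x2, x3} = {(p73,x1), (p73,x2), (p73,x3)}
  {p72, p73} × {x1, x3} = {(p72,x1), (p72,x3), (p73,x1), (p73,x3)}
  {p72, p74} × {x1, x3} = {(p72,x1), (p72,x3), (p74,x1), (p74,x3)}
  {p72, p73} × {x2, x3} = {(p72,x2), (p72,x3), (p73,x2), (p73,x3)}
  {p72, p74} × {x2, x3} = {(p72,x2), (p72,x3), (p74,x2), (p74,x3)}
  {p72, p73} × {x1, x2, x3} = {(p72,x1), (p72,x2), (p72,x3), (p73,x1), (p73,x2), (p73,x3)}
  {p72, p74} × {x1, x2, x3} = {(p72,x1), (p72,x2), (p72,x3), (p74,x1), (p74,x2), (p74,x3)}
  {p72, p73, p74} × {x1, x3} = {(p72,x1), (p72,x3), (p73,x1), (p73,x3), (p74,x1), (p74,x3)}
  {p72, p73, p74} × {x2, x3} = {(p72,x2), (p72,x3), (p73,x2), (p73,x3), (p74,x2), (p74,x3)}
  {p72, p73, p74} × {x1, x2, x3} = {(p72,x1), (p72,x2), (p72,x3), (p73,x1), (p73,x2), (p73,x3), (p74,x1), (p74,x2), (p74,x3)}
These 21 distinct sets form the basis B.
Close under arbitrary unions to get τ_{X×Y}; counting gives |τ_{X×Y}| = 70.


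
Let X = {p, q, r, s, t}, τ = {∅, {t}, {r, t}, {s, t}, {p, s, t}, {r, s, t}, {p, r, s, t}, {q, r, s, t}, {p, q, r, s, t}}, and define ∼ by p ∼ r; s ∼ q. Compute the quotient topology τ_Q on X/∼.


X/∼ = {[p=r], [q=s], [t]}; |τ_Q| = 3.

Equivalence classes: [p=r], [q=s], [t].
Quotient map π: X → X/∼ sends p ↦ [p=r], q ↦ [q=s], r ↦ [p=r], s ↦ [q=s], t ↦ [t].
For each subset V ⊆ X/∼, compute π^{-1}(V) ⊆ X and check whether π^{-1}(V) ∈ τ. V is open in τ_Q iff π^{-1}(V) ∈ τ.
  V = {}: π^{-1}(V) = ∅ ∈ τ ✓.
  V = {[p=r]}: π^{-1}(V) = {p, r} ∉ τ ✗.
  V = {[q=s]}: π^{-1}(V) = {q, s} ∉ τ ✗.
  V = {[p=r], [q=s]}: π^{-1}(V) = {p, q, r, s} ∉ τ ✗.
  V = {[t]}: π^{-1}(V) = {t} ∈ τ ✓.
  V = {[p=r], [t]}: π^{-1}(V) = {p, r, t} ∉ τ ✗.
  V = {[q=s], [t]}: π^{-1}(V) = {q, s, t} ∉ τ ✗.
  V = {[p=r], [q=s], [t]}: π^{-1}(V) = {p, q, r, s, t} ∈ τ ✓.
Open sets in the quotient: τ_Q = {{}, {[t]}, {[p=r], [q=s], [t]}} (3 elements).


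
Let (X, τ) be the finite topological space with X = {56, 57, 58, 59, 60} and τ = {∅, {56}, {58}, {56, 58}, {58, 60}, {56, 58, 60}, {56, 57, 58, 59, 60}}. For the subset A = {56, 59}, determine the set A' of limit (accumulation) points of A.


A' = {57, 59}

For each x ∈ X, list the open sets U ∈ τ with x ∈ U, then check whether U ∩ (A ∖ {x}) ≠ ∅ for every such U.
  x = 56: open {56} ∋ x has {56} ∩ (A ∖ {56}) = ∅, so x is NOT a limit point.
  x = 57: opens ∋ x are {56, 57, 58, 59, 60}; each meets A ∖ {57}, so x IS a limit point.
  x = 58: open {58} ∋ x has {58} ∩ (A ∖ {58}) = ∅, so x is NOT a limit point.
  x = 59: opens ∋ x are {56, 57, 58, 59, 60}; each meets A ∖ {59}, so x IS a limit point.
  x = 60: open {58, 60} ∋ x has {58, 60} ∩ (A ∖ {60}) = ∅, so x is NOT a limit point.
Collecting: A' = {57, 59}.


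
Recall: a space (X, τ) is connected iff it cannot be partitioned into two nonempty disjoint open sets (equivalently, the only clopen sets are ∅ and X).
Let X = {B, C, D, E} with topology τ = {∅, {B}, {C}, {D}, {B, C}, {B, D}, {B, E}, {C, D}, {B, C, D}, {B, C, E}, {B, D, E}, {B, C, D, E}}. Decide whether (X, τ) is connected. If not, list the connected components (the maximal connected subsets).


(X, τ) is disconnected; components = [{C}, {D}, {B, E}].

Find clopen sets (U ∈ τ with X ∖ U ∈ τ):
  U = ∅, X ∖ U = {B, C, D, E} — both open, so U is clopen.
  U = {C}, X ∖ U = {B, D, E} — both open, so U is clopen.
  U = {D}, X ∖ U = {B, C, E} — both open, so U is clopen.
  U = {B, E}, X ∖ U = {C, D} — both open, so U is clopen.
  U = {C, D}, X ∖ U = {B, E} — both open, so U is clopen.
  U = {B, C, E}, X ∖ U = {D} — both open, so U is clopen.
  U = {B, D, E}, X ∖ U = {C} — both open, so U is clopen.
  U = {B, C, D, E}, X ∖ U = ∅ — both open, so U is clopen.
Nontrivial clopen(s) exist: e.g. {D}. So (X, τ) is disconnected.
Compute connected components by grouping points that agree on all clopens:
  component: {C}
  component: {D}
  component: {B, E}


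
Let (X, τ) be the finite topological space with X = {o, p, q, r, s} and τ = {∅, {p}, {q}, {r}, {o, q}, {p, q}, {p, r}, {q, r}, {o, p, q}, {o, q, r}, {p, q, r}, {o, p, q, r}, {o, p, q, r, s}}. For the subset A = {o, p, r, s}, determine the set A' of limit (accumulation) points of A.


A' = {s}

For each x ∈ X, list the open sets U ∈ τ with x ∈ U, then check whether U ∩ (A ∖ {x}) ≠ ∅ for every such U.
  x = o: open {o, q} ∋ x has {o, q} ∩ (A ∖ {o}) = ∅, so x is NOT a limit point.
  x = p: open {p} ∋ x has {p} ∩ (A ∖ {p}) = ∅, so x is NOT a limit point.
  x = q: open {q} ∋ x has {q} ∩ (A ∖ {q}) = ∅, so x is NOT a limit point.
  x = r: open {r} ∋ x has {r} ∩ (A ∖ {r}) = ∅, so x is NOT a limit point.
  x = s: opens ∋ x are {o, p, q, r, s}; each meets A ∖ {s}, so x IS a limit point.
Collecting: A' = {s}.


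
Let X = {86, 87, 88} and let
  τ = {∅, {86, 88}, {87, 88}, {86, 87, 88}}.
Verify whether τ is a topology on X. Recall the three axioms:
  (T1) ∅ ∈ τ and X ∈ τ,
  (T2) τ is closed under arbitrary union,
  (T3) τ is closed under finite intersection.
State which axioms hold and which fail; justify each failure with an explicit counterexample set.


τ is NOT a topology on X.

Axiom (T1): ∅ ∈ τ? Yes; X ∈ τ? Yes.
Axiom (T2/T3): check pairwise unions and intersections of members of τ.
Counterexample for (T3): {86, 88} ∩ {87, 88} = {88} ∉ τ. Therefore τ is NOT a topology.


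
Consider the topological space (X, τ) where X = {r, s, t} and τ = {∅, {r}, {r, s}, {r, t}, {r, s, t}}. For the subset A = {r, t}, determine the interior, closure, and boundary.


int(A) = {r, t}, cl(A) = {r, s, t}, ∂A = {s}.

Closed sets in (X, τ) are complements of opens:
  closed(X, τ) = {∅, {s}, {t}, {s, t}, {r, s, t}}.
int(A) = ⋃ {U ∈ τ : U ⊆ A}. Opens contained in A: ∅, {r}, {r, t}.
Taking the union of these: int(A) = {r, t}.
cl(A) = ⋂ {C closed : A ⊆ C}. Closed sets containing A: {r, s, t}.
Intersecting these: cl(A) = {r, s, t}.
∂A = cl(A) ∖ int(A) = {r, s, t} ∖ {r, t} = {s}.


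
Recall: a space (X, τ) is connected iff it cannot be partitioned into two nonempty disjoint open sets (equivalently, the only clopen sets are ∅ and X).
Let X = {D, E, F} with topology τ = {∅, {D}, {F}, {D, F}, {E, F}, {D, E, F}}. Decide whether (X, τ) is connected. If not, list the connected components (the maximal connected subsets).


(X, τ) is disconnected; components = [{D}, {E, F}].

Find clopen sets (U ∈ τ with X ∖ U ∈ τ):
  U = ∅, X ∖ U = {D, E, F} — both open, so U is clopen.
  U = {D}, X ∖ U = {E, F} — both open, so U is clopen.
  U = {E, F}, X ∖ U = {D} — both open, so U is clopen.
  U = {D, E, F}, X ∖ U = ∅ — both open, so U is clopen.
Nontrivial clopen(s) exist: e.g. {D}. So (X, τ) is disconnected.
Compute connected components by grouping points that agree on all clopens:
  component: {D}
  component: {E, F}


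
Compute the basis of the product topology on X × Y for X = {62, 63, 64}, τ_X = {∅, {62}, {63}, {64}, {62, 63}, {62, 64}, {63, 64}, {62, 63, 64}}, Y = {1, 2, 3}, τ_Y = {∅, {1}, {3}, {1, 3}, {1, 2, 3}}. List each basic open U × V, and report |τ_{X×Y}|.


Basis B = {∅ × ∅, {62} × {1}, {62} × {3}, {63} × {1}, {63} × {3}, {64} × {1}, {64} × {3}, {62} × {1, 3}, {62, 63} × {1}, {62, 64} × {1}, {62, 63} × {3}, {62, 64} × {3}, {63} × {1, 3}, {63, 64} × {1}, {63, 64} × {3}, {64} × {1, 3}, {62} × {1, 2, 3}, {62, 63, 64} × {1}, {62, 63, 64} × {3}, {63} × {1, 2, 3}, {64} × {1, 2, 3}, {62, 63} × {1, 3}, {62, 64} × {1, 3}, {63, 64} × {1, 3}, {62, 63} × {1, 2, 3}, {62, 64} × {1, 2, 3}, {62, 63, 64} × {1, 3}, {63, 64} × {1, 2, 3}, {62, 63, 64} × {1, 2, 3}}; |τ_{X×Y}| = 125.

Enumerate products U × V with U ∈ τ_X, V ∈ τ_Y (deduplicated):
  ∅ × ∅ = {} (∅)
  {62} × {1} = {(62,1)}
  {62} × {3} = {(62,3)}
  {63} × {1} = {(63,1)}
  {63} × {3} = {(63,3)}
  {64} × {1} = {(64,1)}
  {64} × {3} = {(64,3)}
  {62} × {1, 3} = {(62,1), (62,3)}
  {62, 63} × {1} = {(62,1), (63,1)}
  {62, 64} × {1} = {(62,1), (64,1)}
  {62, 63} × {3} = {(62,3), (63,3)}
  {62, 64} × {3} = {(62,3), (64,3)}
  {63} × {1, 3} = {(63,1), (63,3)}
  {63, 64} × {1} = {(63,1), (64,1)}
  {63, 64} × {3} = {(63,3), (64,3)}
  {64} × {1, 3} = {(64,1), (64,3)}
  {62} × {1, 2, 3} = {(62,1), (62,2), (62,3)}
  {62, 63, 64} × {1} = {(62,1), (63,1), (64,1)}
  {62, 63, 64} × {3} = {(62,3), (63,3), (64,3)}
  {63} × {1, 2, 3} = {(63,1), (63,2), (63,3)}
  {64} × {1, 2, 3} = {(64,1), (64,2), (64,3)}
  {62, 63} × {1, 3} = {(62,1), (62,3), (63,1), (63,3)}
  {62, 64} × {1, 3} = {(62,1), (62,3), (64,1), (64,3)}
  {63, 64} × {1, 3} = {(63,1), (63,3), (64,1), (64,3)}
  {62, 63} × {1, 2, 3} = {(62,1), (62,2), (62,3), (63,1), (63,2), (63,3)}
  {62, 64} × {1, 2, 3} = {(62,1), (62,2), (62,3), (64,1), (64,2), (64,3)}
  {62, 63, 64} × {1, 3} = {(62,1), (62,3), (63,1), (63,3), (64,1), (64,3)}
  {63, 64} × {1, 2, 3} = {(63,1), (63,2), (63,3), (64,1), (64,2), (64,3)}
  {62, 63, 64} × {1, 2, 3} = {(62,1), (62,2), (62,3), (63,1), (63,2), (63,3), (64,1), (64,2), (64,3)}
These 29 distinct sets form the basis B.
Close under arbitrary unions to get τ_{X×Y}; counting gives |τ_{X×Y}| = 125.


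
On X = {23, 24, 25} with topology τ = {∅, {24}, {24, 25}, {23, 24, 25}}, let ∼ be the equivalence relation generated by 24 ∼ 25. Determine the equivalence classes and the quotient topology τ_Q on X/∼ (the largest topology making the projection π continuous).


X/∼ = {[23], [24=25]}; |τ_Q| = 3.

Equivalence classes: [23], [24=25].
Quotient map π: X → X/∼ sends 23 ↦ [23], 24 ↦ [24=25], 25 ↦ [24=25].
For each subset V ⊆ X/∼, compute π^{-1}(V) ⊆ X and check whether π^{-1}(V) ∈ τ. V is open in τ_Q iff π^{-1}(V) ∈ τ.
  V = {}: π^{-1}(V) = ∅ ∈ τ ✓.
  V = {[23]}: π^{-1}(V) = {23} ∉ τ ✗.
  V = {[24=25]}: π^{-1}(V) = {24, 25} ∈ τ ✓.
  V = {[23], [24=25]}: π^{-1}(V) = {23, 24, 25} ∈ τ ✓.
Open sets in the quotient: τ_Q = {{}, {[24=25]}, {[23], [24=25]}} (3 elements).


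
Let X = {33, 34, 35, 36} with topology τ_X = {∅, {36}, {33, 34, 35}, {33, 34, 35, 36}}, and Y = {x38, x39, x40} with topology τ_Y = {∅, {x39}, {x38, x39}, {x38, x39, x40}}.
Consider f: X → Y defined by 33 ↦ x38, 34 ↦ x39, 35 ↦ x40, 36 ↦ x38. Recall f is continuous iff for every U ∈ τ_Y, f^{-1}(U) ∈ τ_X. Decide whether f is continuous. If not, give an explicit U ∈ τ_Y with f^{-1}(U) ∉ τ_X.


f is NOT continuous.

Compute f^{-1}(U) for each U ∈ τ_Y:
  U = ∅: f^{-1}(U) = ∅ ∈ τ_X ✓.
  U = {x39}: f^{-1}(U) = {34} ∉ τ_X ✗.
  U = {x38, x39}: f^{-1}(U) = {33, 34, 36} ∉ τ_X ✗.
  U = {x38, x39, x40}: f^{-1}(U) = {33, 34, 35, 36} ∈ τ_X ✓.
Found U = {x39} with f^{-1}(U) = {34} not in τ_X. Therefore f is NOT continuous.


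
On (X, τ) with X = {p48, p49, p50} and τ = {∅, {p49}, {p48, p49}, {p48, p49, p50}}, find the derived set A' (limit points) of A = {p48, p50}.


A' = {p50}

For each x ∈ X, list the open sets U ∈ τ with x ∈ U, then check whether U ∩ (A ∖ {x}) ≠ ∅ for every such U.
  x = p48: open {p48, p49} ∋ x has {p48, p49} ∩ (A ∖ {p48}) = ∅, so x is NOT a limit point.
  x = p49: open {p49} ∋ x has {p49} ∩ (A ∖ {p49}) = ∅, so x is NOT a limit point.
  x = p50: opens ∋ x are {p48, p49, p50}; each meets A ∖ {p50}, so x IS a limit point.
Collecting: A' = {p50}.


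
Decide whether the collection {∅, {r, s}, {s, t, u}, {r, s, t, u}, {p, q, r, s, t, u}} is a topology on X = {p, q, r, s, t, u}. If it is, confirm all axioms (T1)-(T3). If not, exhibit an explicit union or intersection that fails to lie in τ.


τ is NOT a topology on X.

Axiom (T1): ∅ ∈ τ? Yes; X ∈ τ? Yes.
Axiom (T2/T3): check pairwise unions and intersections of members of τ.
Counterexample for (T3): {r, s} ∩ {s, t, u} = {s} ∉ τ. Therefore τ is NOT a topology.


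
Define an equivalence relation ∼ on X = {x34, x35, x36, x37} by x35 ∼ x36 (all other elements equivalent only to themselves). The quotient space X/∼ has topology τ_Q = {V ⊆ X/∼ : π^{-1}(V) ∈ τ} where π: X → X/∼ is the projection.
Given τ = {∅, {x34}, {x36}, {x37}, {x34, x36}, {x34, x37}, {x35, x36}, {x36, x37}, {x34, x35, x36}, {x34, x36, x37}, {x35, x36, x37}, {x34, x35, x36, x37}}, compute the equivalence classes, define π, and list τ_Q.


X/∼ = {[x34], [x35=x36], [x37]}; |τ_Q| = 8.

Equivalence classes: [x34], [x35=x36], [x37].
Quotient map π: X → X/∼ sends x34 ↦ [x34], x35 ↦ [x35=x36], x36 ↦ [x35=x36], x37 ↦ [x37].
For each subset V ⊆ X/∼, compute π^{-1}(V) ⊆ X and check whether π^{-1}(V) ∈ τ. V is open in τ_Q iff π^{-1}(V) ∈ τ.
  V = {}: π^{-1}(V) = ∅ ∈ τ ✓.
  V = {[x34]}: π^{-1}(V) = {x34} ∈ τ ✓.
  V = {[x35=x36]}: π^{-1}(V) = {x35, x36} ∈ τ ✓.
  V = {[x34], [x35=x36]}: π^{-1}(V) = {x34, x35, x36} ∈ τ ✓.
  V = {[x37]}: π^{-1}(V) = {x37} ∈ τ ✓.
  V = {[x34], [x37]}: π^{-1}(V) = {x34, x37} ∈ τ ✓.
  V = {[x35=x36], [x37]}: π^{-1}(V) = {x35, x36, x37} ∈ τ ✓.
  V = {[x34], [x35=x36], [x37]}: π^{-1}(V) = {x34, x35, x36, x37} ∈ τ ✓.
Open sets in the quotient: τ_Q = {{}, {[x34]}, {[x35=x36]}, {[x34], [x35=x36]}, {[x37]}, {[x34], [x37]}, {[x35=x36], [x37]}, {[x34], [x35=x36], [x37]}} (8 elements).


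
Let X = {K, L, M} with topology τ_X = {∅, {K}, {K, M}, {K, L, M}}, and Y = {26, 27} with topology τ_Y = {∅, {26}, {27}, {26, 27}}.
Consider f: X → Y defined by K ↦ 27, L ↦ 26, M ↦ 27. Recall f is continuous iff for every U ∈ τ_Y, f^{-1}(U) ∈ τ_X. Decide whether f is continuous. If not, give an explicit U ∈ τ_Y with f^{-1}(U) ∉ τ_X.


f is NOT continuous.

Compute f^{-1}(U) for each U ∈ τ_Y:
  U = ∅: f^{-1}(U) = ∅ ∈ τ_X ✓.
  U = {26}: f^{-1}(U) = {L} ∉ τ_X ✗.
  U = {27}: f^{-1}(U) = {K, M} ∈ τ_X ✓.
  U = {26, 27}: f^{-1}(U) = {K, L, M} ∈ τ_X ✓.
Found U = {26} with f^{-1}(U) = {L} not in τ_X. Therefore f is NOT continuous.


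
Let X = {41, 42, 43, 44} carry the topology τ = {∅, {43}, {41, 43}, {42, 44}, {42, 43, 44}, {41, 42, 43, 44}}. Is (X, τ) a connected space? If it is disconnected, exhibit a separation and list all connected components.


(X, τ) is disconnected; components = [{41, 43}, {42, 44}].

Find clopen sets (U ∈ τ with X ∖ U ∈ τ):
  U = ∅, X ∖ U = {41, 42, 43, 44} — both open, so U is clopen.
  U = {41, 43}, X ∖ U = {42, 44} — both open, so U is clopen.
  U = {42, 44}, X ∖ U = {41, 43} — both open, so U is clopen.
  U = {41, 42, 43, 44}, X ∖ U = ∅ — both open, so U is clopen.
Nontrivial clopen(s) exist: e.g. {42, 44}. So (X, τ) is disconnected.
Compute connected components by grouping points that agree on all clopens:
  component: {41, 43}
  component: {42, 44}


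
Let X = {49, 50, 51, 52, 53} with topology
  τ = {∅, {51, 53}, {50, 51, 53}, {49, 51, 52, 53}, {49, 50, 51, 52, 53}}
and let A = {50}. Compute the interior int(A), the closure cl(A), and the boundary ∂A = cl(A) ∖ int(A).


int(A) = ∅, cl(A) = {50}, ∂A = {50}.

Closed sets in (X, τ) are complements of opens:
  closed(X, τ) = {∅, {50}, {49, 52}, {49, 50, 52}, {49, 50, 51, 52, 53}}.
int(A) = ⋃ {U ∈ τ : U ⊆ A}. Opens contained in A: ∅.
Taking the union of these: int(A) = ∅.
cl(A) = ⋂ {C closed : A ⊆ C}. Closed sets containing A: {50}, {49, 50, 52}, {49, 50, 51, 52, 53}.
Intersecting these: cl(A) = {50}.
∂A = cl(A) ∖ int(A) = {50} ∖ ∅ = {50}.


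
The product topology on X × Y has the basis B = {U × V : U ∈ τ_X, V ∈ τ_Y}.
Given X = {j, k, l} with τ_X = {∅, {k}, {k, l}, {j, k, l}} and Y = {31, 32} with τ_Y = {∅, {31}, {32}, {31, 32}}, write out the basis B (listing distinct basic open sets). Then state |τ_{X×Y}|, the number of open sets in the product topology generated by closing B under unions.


Basis B = {∅ × ∅, {k} × {31}, {k} × {32}, {k} × {31, 32}, {k, l} × {31}, {k, l} × {32}, {j, k, l} × {31}, {j, k, l} × {32}, {k, l} × {31, 32}, {j, k, l} × {31, 32}}; |τ_{X×Y}| = 16.

Enumerate products U × V with U ∈ τ_X, V ∈ τ_Y (deduplicated):
  ∅ × ∅ = {} (∅)
  {k} × {31} = {(k,31)}
  {k} × {32} = {(k,32)}
  {k} × {31, 32} = {(k,31), (k,32)}
  {k, l} × {31} = {(k,31), (l,31)}
  {k, l} × {32} = {(k,32), (l,32)}
  {j, k, l} × {31} = {(j,31), (k,31), (l,31)}
  {j, k, l} × {32} = {(j,32), (k,32), (l,32)}
  {k, l} × {31, 32} = {(k,31), (k,32), (l,31), (l,32)}
  {j, k, l} × {31, 32} = {(j,31), (j,32), (k,31), (k,32), (l,31), (l,32)}
These 10 distinct sets form the basis B.
Close under arbitrary unions to get τ_{X×Y}; counting gives |τ_{X×Y}| = 16.


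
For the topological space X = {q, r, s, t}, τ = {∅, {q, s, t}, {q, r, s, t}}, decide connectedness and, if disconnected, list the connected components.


(X, τ) is connected.

Find clopen sets (U ∈ τ with X ∖ U ∈ τ):
  U = ∅, X ∖ U = {q, r, s, t} — both open, so U is clopen.
  U = {q, r, s, t}, X ∖ U = ∅ — both open, so U is clopen.
Only trivial clopens (∅ and X) exist, so (X, τ) is connected.
Compute connected components by grouping points that agree on all clopens:
  component: {q, r, s, t}


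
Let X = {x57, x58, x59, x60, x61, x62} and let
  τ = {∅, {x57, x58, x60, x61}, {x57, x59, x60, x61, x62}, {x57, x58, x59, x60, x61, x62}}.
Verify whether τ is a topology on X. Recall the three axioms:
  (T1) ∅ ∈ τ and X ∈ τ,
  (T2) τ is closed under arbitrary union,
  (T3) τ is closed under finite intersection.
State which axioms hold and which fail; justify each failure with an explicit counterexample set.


τ is NOT a topology on X.

Axiom (T1): ∅ ∈ τ? Yes; X ∈ τ? Yes.
Axiom (T2/T3): check pairwise unions and intersections of members of τ.
Counterexample for (T3): {x57, x58, x60, x61} ∩ {x57, x59, x60, x61, x62} = {x57, x60, x61} ∉ τ. Therefore τ is NOT a topology.


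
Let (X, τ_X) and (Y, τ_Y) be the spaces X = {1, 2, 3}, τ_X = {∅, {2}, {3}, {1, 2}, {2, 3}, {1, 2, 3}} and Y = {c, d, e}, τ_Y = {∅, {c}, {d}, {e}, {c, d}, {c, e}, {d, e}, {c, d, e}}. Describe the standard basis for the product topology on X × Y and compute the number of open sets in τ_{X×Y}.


Basis B = {∅ × ∅, {2} × {c}, {2} × {d}, {2} × {e}, {3} × {c}, {3} × {d}, {3} × {e}, {1, 2} × {c}, {1, 2} × {d}, {1, 2} × {e}, {2} × {c, d}, {2} × {c, e}, {2, 3} × {c}, {2} × {d, e}, {2, 3} × {d}, {2, 3} × {e}, {3} × {c, d}, {3} × {c, e}, {3} × {d, e}, {1, 2, 3} × {c}, {1, 2, 3} × {d}, {1, 2, 3} × {e}, {2} × {c, d, e}, {3} × {c, d, e}, {1, 2} × {c, d}, {1, 2} × {c, e}, {1, 2} × {d, e}, {2, 3} × {c, d}, {2, 3} × {c, e}, {2, 3} × {d, e}, {1, 2} × {c, d, e}, {1, 2, 3} × {c, d}, {1, 2, 3} × {c, e}, {1, 2, 3} × {d, e}, {2, 3} × {c, d, e}, {1, 2, 3} × {c, d, e}}; |τ_{X×Y}| = 216.

Enumerate products U × V with U ∈ τ_X, V ∈ τ_Y (deduplicated):
  ∅ × ∅ = {} (∅)
  {2} × {c} = {(2,c)}
  {2} × {d} = {(2,d)}
  {2} × {e} = {(2,e)}
  {3} × {c} = {(3,c)}
  {3} × {d} = {(3,d)}
  {3} × {e} = {(3,e)}
  {1, 2} × {c} = {(1,c), (2,c)}
  {1, 2} × {d} = {(1,d), (2,d)}
  {1, 2} × {e} = {(1,e), (2,e)}
  {2} × {c, d} = {(2,c), (2,d)}
  {2} × {c, e} = {(2,c), (2,e)}
  {2, 3} × {c} = {(2,c), (3,c)}
  {2} × {d, e} = {(2,d), (2,e)}
  {2, 3} × {d} = {(2,d), (3,d)}
  {2, 3} × {e} = {(2,e), (3,e)}
  {3} × {c, d} = {(3,c), (3,d)}
  {3} × {c, e} = {(3,c), (3,e)}
  {3} × {d, e} = {(3,d), (3,e)}
  {1, 2, 3} × {c} = {(1,c), (2,c), (3,c)}
  {1, 2, 3} × {d} = {(1,d), (2,d), (3,d)}
  {1, 2, 3} × {e} = {(1,e), (2,e), (3,e)}
  {2} × {c, d, e} = {(2,c), (2,d), (2,e)}
  {3} × {c, d, e} = {(3,c), (3,d), (3,e)}
  {1, 2} × {c, d} = {(1,c), (1,d), (2,c), (2,d)}
  {1, 2} × {c, e} = {(1,c), (1,e), (2,c), (2,e)}
  {1, 2} × {d, e} = {(1,d), (1,e), (2,d), (2,e)}
  {2, 3} × {c, d} = {(2,c), (2,d), (3,c), (3,d)}
  {2, 3} × {c, e} = {(2,c), (2,e), (3,c), (3,e)}
  {2, 3} × {d, e} = {(2,d), (2,e), (3,d), (3,e)}
  {1, 2} × {c, d, e} = {(1,c), (1,d), (1,e), (2,c), (2,d), (2,e)}
  {1, 2, 3} × {c, d} = {(1,c), (1,d), (2,c), (2,d), (3,c), (3,d)}
  {1, 2, 3} × {c, e} = {(1,c), (1,e), (2,c), (2,e), (3,c), (3,e)}
  {1, 2, 3} × {d, e} = {(1,d), (1,e), (2,d), (2,e), (3,d), (3,e)}
  {2, 3} × {c, d, e} = {(2,c), (2,d), (2,e), (3,c), (3,d), (3,e)}
  {1, 2, 3} × {c, d, e} = {(1,c), (1,d), (1,e), (2,c), (2,d), (2,e), (3,c), (3,d), (3,e)}
These 36 distinct sets form the basis B.
Close under arbitrary unions to get τ_{X×Y}; counting gives |τ_{X×Y}| = 216.
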